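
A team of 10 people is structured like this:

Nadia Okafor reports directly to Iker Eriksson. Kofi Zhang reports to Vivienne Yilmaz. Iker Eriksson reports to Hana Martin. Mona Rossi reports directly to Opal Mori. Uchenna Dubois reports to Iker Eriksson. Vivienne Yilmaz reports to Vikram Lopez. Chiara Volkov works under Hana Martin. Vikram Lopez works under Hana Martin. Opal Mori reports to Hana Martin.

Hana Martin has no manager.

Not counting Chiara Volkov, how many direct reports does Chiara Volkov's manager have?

3

Chiara Volkov reports to Hana Martin. Hana Martin's other direct reports are Vikram Lopez, Iker Eriksson, Opal Mori — 3 peers.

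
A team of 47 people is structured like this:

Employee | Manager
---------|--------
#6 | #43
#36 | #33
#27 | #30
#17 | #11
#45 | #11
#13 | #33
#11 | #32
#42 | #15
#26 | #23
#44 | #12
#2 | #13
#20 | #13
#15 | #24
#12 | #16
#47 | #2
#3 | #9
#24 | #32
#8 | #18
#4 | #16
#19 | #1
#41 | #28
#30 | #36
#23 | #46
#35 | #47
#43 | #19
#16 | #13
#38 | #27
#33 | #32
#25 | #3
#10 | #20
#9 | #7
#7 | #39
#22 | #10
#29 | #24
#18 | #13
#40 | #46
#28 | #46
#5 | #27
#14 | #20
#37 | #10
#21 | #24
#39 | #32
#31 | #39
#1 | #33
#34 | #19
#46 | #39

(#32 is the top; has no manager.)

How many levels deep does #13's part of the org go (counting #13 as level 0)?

The longest chain under #13 runs #13 → #2 → #47 → #35, which is 3 levels below #13.

3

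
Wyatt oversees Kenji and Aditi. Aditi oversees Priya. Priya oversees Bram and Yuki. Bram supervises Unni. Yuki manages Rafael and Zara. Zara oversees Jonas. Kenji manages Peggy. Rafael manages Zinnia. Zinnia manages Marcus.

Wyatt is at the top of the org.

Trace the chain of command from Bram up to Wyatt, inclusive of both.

Bram -> Priya -> Aditi -> Wyatt

Bram reports to Priya. Priya reports to Aditi. Aditi reports to Wyatt. Wyatt is at the top.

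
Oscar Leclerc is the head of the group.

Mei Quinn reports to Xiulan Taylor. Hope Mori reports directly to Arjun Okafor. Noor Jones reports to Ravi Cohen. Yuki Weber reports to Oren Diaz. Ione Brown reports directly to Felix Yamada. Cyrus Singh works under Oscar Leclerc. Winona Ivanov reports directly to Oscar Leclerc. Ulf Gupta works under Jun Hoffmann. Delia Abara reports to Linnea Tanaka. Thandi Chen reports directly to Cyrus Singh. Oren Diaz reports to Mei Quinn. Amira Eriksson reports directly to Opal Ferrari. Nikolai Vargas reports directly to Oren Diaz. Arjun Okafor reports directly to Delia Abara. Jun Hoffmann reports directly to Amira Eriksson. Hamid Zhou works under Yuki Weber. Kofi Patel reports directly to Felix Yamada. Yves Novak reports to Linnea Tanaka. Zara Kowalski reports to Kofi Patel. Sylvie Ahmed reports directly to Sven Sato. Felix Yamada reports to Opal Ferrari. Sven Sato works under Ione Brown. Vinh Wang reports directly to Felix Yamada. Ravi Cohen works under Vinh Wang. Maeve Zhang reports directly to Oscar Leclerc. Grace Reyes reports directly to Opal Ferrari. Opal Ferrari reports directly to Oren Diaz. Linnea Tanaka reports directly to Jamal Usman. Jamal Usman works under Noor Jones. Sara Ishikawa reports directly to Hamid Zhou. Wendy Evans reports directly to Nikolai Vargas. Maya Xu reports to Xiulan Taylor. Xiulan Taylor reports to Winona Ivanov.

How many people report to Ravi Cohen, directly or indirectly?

Ravi Cohen directly manages Noor Jones. Under Noor Jones: Jamal Usman, Linnea Tanaka, Yves Novak, Delia Abara, Arjun Okafor, Hope Mori (6). That's 7 in total.

7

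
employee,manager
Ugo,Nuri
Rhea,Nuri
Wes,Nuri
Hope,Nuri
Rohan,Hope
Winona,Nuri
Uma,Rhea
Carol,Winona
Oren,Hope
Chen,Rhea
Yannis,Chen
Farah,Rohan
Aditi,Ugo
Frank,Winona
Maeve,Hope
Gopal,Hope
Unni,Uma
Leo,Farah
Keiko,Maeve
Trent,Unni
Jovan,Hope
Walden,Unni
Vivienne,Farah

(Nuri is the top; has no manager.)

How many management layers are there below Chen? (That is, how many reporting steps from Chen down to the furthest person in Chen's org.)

The longest chain under Chen runs Chen → Yannis, which is 1 level below Chen.

1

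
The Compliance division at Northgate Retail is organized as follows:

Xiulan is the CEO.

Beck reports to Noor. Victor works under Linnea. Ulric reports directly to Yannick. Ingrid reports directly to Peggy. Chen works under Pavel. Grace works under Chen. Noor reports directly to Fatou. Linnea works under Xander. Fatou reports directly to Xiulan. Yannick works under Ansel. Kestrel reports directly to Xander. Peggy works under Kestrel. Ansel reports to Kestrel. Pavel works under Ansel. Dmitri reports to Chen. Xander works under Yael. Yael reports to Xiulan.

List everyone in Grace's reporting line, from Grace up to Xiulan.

Grace reports to Chen. Chen reports to Pavel. Pavel reports to Ansel. Ansel reports to Kestrel. Kestrel reports to Xander. Xander reports to Yael. Yael reports to Xiulan. Xiulan is at the top.

Grace -> Chen -> Pavel -> Ansel -> Kestrel -> Xander -> Yael -> Xiulan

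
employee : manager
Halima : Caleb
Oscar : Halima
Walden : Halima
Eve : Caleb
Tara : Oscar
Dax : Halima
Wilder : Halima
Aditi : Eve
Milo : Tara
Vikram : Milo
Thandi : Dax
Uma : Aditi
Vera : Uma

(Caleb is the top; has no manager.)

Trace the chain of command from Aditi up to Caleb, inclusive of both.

Aditi -> Eve -> Caleb

Aditi reports to Eve. Eve reports to Caleb. Caleb is at the top.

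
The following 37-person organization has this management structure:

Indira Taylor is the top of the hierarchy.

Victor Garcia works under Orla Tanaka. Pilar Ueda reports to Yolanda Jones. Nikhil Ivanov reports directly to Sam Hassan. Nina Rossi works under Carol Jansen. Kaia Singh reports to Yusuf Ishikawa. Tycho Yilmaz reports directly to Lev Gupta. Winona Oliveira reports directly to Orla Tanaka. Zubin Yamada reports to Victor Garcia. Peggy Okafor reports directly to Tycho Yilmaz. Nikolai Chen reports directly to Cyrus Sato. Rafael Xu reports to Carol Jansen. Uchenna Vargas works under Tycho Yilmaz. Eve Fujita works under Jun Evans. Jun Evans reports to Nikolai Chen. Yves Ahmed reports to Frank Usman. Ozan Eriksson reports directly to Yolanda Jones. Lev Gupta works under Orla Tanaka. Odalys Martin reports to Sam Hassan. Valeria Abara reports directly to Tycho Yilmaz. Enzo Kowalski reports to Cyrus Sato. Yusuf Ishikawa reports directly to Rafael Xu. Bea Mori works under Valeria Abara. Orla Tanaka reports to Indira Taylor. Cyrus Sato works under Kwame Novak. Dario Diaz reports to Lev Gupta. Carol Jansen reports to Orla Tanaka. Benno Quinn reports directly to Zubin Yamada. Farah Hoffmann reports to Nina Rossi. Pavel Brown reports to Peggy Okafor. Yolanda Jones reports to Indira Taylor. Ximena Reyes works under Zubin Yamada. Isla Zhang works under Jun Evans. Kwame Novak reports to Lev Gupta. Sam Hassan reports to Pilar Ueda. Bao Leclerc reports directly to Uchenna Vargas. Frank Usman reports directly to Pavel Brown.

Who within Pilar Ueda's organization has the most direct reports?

Sam Hassan

Direct-report counts within Pilar Ueda's organization: Pilar Ueda has 1; Sam Hassan has 2. The largest is 2, held by Sam Hassan.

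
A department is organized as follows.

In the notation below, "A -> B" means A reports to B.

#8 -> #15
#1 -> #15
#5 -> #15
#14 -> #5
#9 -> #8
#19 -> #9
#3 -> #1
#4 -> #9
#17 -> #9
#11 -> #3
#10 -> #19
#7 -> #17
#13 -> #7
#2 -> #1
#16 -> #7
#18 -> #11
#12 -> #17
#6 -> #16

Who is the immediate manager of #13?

#7

#13 reports directly to #7.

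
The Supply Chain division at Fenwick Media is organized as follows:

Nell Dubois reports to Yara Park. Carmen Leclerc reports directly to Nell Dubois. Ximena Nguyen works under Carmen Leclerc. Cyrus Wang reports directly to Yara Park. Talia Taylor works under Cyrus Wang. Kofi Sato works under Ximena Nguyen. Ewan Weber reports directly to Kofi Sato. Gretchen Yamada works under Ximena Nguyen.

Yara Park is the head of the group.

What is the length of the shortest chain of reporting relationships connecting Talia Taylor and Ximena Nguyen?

5

Talia Taylor is 2 levels below Yara Park, and Ximena Nguyen is 3 levels below Yara Park (their lowest common manager). The shortest path runs up from Talia Taylor to Yara Park and back down to Ximena Nguyen: 2 + 3 = 5 links.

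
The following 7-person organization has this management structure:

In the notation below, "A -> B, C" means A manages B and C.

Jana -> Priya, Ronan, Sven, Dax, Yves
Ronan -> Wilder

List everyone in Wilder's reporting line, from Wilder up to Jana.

Wilder -> Ronan -> Jana

Wilder reports to Ronan. Ronan reports to Jana. Jana is at the top.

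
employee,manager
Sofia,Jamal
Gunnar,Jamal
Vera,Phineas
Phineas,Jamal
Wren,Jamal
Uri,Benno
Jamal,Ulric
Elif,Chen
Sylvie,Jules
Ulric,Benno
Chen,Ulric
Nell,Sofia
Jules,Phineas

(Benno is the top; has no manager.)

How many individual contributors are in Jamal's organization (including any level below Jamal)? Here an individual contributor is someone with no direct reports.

The people in Jamal's organization with no one reporting to them are Nell, Wren, Vera, Sylvie, Gunnar. That is 5.

5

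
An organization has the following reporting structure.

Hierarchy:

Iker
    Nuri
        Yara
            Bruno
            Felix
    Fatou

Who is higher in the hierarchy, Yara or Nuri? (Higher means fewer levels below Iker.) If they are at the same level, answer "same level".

Yara is 2 levels below Iker; Nuri is 1. Nuri is higher.

Nuri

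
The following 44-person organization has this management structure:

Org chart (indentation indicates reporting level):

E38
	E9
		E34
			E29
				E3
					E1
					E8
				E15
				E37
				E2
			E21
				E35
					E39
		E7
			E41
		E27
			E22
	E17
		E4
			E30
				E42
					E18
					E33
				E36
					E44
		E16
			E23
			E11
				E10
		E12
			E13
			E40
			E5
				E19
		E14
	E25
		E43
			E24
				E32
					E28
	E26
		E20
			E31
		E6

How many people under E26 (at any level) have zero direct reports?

2

The people in E26's organization with no one reporting to them are E6, E31. That is 2.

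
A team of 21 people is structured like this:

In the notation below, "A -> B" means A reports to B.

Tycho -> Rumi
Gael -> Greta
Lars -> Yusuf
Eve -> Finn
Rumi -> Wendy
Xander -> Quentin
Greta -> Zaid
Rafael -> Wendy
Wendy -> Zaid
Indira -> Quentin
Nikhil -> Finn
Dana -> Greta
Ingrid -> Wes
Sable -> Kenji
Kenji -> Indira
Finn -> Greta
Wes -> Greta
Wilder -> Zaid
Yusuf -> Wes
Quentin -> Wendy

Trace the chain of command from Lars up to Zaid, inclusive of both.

Lars -> Yusuf -> Wes -> Greta -> Zaid

Lars reports to Yusuf. Yusuf reports to Wes. Wes reports to Greta. Greta reports to Zaid. Zaid is at the top.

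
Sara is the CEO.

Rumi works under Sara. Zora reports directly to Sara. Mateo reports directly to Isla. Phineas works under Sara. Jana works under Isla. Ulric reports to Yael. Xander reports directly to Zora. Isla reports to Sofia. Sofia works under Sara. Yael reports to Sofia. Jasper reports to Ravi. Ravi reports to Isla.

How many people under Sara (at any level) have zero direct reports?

The people in Sara's organization with no one reporting to them are Rumi, Phineas, Xander, Ulric, Jasper, Mateo, Jana. That is 7.

7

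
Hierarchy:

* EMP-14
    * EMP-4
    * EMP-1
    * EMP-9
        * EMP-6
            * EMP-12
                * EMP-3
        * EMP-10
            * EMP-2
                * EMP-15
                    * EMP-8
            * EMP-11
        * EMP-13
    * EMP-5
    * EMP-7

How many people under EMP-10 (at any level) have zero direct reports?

2

The people in EMP-10's organization with no one reporting to them are EMP-11, EMP-8. That is 2.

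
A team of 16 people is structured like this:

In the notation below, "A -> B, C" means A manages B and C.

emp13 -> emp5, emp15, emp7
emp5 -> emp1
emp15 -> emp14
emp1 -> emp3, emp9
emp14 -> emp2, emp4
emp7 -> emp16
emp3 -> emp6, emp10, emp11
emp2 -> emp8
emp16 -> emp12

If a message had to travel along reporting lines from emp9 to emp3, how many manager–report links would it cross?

emp9 is 1 level below emp1, and emp3 is 1 level below emp1 (their lowest common manager). The shortest path runs up from emp9 to emp1 and back down to emp3: 1 + 1 = 2 links.

2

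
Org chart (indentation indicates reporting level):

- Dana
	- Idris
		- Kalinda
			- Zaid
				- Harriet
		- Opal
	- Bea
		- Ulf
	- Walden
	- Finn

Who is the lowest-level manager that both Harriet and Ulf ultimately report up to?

Dana

Harriet's chain of managers is Zaid, Kalinda, Idris, Dana. Ulf's chain of managers is Bea, Dana. The first manager that appears in both chains is Dana.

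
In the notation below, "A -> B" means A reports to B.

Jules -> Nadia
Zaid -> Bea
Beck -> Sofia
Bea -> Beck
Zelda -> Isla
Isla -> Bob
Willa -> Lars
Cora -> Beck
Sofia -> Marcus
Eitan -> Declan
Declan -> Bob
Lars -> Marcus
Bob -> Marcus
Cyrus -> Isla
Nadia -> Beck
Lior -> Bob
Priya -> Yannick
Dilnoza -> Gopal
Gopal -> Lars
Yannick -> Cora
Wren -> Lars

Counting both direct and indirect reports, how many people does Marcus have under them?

21

Marcus directly manages Sofia, Lars, Bob. Under Sofia: Beck, Nadia, Jules, Bea, Zaid, Cora, Yannick, Priya (8). Under Lars: Willa, Gopal, Dilnoza, Wren (4). Under Bob: Declan, Eitan, Lior, Isla, Zelda, Cyrus (6). So Marcus's organization is 3 direct reports plus everyone under them: 9 + 5 + 7 = 21.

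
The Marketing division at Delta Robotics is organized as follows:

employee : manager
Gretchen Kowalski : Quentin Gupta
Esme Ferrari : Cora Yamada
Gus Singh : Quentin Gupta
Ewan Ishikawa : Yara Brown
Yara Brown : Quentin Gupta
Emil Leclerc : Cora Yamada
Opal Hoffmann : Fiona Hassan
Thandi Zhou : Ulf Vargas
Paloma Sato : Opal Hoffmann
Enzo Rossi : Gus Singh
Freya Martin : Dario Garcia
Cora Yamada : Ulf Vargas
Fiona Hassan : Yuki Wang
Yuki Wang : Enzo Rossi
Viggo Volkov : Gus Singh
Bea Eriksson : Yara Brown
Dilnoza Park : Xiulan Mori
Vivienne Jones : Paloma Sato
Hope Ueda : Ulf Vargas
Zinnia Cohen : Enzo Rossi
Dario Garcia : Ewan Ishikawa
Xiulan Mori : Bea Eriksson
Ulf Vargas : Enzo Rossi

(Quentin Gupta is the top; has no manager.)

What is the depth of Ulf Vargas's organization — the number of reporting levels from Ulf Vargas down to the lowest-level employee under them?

The longest chain under Ulf Vargas runs Ulf Vargas → Cora Yamada → Esme Ferrari, which is 2 levels below Ulf Vargas.

2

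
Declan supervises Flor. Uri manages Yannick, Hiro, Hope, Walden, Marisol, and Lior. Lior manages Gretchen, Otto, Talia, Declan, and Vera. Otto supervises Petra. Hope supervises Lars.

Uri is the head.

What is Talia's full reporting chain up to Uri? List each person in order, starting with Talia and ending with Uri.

Talia reports to Lior. Lior reports to Uri. Uri is at the top.

Talia -> Lior -> Uri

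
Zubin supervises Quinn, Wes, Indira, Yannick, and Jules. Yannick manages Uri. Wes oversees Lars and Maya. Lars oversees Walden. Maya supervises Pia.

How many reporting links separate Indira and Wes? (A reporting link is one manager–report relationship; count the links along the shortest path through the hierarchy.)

Indira is 1 level below Zubin, and Wes is 1 level below Zubin (their lowest common manager). The shortest path runs up from Indira to Zubin and back down to Wes: 1 + 1 = 2 links.

2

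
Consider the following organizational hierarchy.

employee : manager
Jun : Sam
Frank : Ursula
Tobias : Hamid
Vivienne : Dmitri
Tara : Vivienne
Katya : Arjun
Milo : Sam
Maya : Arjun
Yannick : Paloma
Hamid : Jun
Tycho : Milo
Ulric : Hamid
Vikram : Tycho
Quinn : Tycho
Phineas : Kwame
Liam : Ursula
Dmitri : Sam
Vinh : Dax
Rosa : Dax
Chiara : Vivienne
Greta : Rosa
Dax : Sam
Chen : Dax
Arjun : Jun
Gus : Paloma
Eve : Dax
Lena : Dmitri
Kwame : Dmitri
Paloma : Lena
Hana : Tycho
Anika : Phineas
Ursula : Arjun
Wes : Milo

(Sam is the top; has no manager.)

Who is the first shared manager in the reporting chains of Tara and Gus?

Tara's chain of managers is Vivienne, Dmitri, Sam. Gus's chain of managers is Paloma, Lena, Dmitri, Sam. The first manager that appears in both chains is Dmitri.

Dmitri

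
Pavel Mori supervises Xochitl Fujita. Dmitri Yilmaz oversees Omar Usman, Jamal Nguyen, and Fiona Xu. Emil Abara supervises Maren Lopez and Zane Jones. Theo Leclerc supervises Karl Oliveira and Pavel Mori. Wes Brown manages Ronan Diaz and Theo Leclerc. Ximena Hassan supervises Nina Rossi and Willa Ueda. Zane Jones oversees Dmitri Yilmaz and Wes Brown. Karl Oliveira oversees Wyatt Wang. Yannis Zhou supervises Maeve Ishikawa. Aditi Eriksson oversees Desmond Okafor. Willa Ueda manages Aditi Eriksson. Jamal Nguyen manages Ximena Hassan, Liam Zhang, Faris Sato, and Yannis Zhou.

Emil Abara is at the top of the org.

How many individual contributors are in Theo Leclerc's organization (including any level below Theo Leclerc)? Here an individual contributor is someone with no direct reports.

The people in Theo Leclerc's organization with no one reporting to them are Xochitl Fujita, Wyatt Wang. That is 2.

2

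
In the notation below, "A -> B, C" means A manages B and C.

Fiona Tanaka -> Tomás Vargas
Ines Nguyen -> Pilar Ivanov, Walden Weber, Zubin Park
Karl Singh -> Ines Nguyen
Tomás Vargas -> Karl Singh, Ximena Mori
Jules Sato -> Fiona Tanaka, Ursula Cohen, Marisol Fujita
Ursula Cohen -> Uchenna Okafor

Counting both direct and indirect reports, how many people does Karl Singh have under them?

4

Karl Singh directly manages Ines Nguyen. Under Ines Nguyen: Zubin Park, Walden Weber, Pilar Ivanov (3). That's 4 in total.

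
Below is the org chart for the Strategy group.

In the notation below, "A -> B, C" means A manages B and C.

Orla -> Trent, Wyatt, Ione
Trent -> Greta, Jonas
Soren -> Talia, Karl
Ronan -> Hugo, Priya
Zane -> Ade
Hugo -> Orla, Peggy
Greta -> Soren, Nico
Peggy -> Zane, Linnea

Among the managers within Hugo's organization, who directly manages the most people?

Orla

Direct-report counts within Hugo's organization: Hugo has 2; Peggy has 2; Zane has 1; Orla has 3; Trent has 2; Greta has 2; Soren has 2. The largest is 3, held by Orla.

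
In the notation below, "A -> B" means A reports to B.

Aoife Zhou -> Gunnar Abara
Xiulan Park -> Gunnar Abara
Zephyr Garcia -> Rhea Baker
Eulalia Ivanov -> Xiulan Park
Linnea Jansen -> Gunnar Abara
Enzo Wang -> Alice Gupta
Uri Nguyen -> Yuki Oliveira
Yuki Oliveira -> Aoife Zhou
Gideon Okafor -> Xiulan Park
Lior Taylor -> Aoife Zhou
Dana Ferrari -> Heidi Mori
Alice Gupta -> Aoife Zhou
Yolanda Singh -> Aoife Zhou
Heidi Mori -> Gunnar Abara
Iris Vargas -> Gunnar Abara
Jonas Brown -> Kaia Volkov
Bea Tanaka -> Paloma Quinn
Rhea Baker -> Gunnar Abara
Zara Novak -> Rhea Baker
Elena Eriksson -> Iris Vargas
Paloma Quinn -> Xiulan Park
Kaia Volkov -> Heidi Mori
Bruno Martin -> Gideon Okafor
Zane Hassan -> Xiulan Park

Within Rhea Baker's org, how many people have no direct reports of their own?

2

The people in Rhea Baker's organization with no one reporting to them are Zara Novak, Zephyr Garcia. That is 2.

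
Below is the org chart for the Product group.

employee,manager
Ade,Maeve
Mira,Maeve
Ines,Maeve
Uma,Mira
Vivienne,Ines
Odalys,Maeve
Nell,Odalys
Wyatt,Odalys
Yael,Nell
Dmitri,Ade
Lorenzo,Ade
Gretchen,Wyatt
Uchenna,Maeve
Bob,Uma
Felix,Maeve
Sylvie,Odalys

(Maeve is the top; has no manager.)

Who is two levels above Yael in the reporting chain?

Yael reports to Nell, and Nell reports to Odalys. So Yael's skip-level manager is Odalys.

Odalys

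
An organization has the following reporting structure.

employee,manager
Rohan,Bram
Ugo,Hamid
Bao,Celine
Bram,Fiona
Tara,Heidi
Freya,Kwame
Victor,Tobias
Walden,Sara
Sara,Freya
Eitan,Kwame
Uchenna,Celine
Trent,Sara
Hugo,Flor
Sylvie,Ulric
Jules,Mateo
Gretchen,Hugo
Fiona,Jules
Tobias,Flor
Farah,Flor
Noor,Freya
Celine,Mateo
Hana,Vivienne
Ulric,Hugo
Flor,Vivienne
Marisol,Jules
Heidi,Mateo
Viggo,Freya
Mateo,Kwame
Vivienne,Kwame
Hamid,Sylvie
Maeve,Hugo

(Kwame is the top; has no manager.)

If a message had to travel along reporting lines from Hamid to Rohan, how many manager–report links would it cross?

Hamid is 6 levels below Kwame, and Rohan is 5 levels below Kwame (their lowest common manager). The shortest path runs up from Hamid to Kwame and back down to Rohan: 6 + 5 = 11 links.

11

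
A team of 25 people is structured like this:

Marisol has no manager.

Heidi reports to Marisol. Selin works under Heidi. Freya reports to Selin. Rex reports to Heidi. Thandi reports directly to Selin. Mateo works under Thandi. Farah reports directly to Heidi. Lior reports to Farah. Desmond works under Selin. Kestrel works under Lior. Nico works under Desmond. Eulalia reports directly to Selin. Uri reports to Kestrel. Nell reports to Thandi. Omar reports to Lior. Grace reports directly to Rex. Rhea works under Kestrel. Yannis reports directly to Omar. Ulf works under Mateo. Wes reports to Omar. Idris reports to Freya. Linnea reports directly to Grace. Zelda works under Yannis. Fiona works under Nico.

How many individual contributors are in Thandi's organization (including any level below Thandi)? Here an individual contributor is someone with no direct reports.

2

The people in Thandi's organization with no one reporting to them are Nell, Ulf. That is 2.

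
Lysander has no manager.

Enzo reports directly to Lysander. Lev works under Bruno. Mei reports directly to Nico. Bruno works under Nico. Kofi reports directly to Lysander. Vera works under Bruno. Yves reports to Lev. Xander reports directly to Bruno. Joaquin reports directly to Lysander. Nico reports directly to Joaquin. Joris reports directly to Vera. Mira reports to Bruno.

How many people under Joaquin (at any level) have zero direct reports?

5

The people in Joaquin's organization with no one reporting to them are Mei, Yves, Mira, Joris, Xander. That is 5.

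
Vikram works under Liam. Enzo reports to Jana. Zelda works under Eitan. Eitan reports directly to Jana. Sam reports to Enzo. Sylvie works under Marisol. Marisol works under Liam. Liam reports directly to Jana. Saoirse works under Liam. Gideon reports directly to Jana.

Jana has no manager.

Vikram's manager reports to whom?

Vikram reports to Liam, and Liam reports to Jana. So Vikram's skip-level manager is Jana.

Jana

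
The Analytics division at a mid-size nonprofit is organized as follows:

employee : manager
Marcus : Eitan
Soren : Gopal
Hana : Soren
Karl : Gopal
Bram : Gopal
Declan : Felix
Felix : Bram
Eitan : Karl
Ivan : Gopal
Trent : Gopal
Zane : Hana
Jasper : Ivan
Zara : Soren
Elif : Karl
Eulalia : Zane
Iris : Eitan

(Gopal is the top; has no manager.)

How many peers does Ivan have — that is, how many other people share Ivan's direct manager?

4

Ivan reports to Gopal. Gopal's other direct reports are Bram, Karl, Soren, Trent — 4 peers.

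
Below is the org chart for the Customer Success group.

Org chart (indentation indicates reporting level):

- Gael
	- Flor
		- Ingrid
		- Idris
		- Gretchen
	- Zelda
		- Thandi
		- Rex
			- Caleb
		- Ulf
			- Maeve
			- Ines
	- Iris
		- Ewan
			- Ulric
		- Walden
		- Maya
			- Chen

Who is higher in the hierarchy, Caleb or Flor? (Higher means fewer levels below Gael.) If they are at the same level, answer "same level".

Caleb is 3 levels below Gael; Flor is 1. Flor is higher.

Flor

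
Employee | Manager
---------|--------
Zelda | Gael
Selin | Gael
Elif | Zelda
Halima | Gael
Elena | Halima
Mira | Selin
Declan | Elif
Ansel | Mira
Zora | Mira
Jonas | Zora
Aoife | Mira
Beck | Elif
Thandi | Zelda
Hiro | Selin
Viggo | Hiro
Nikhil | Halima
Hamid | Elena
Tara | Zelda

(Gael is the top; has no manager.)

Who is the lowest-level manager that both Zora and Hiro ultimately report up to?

Zora's chain of managers is Mira, Selin, Gael. Hiro's chain of managers is Selin, Gael. The first manager that appears in both chains is Selin.

Selin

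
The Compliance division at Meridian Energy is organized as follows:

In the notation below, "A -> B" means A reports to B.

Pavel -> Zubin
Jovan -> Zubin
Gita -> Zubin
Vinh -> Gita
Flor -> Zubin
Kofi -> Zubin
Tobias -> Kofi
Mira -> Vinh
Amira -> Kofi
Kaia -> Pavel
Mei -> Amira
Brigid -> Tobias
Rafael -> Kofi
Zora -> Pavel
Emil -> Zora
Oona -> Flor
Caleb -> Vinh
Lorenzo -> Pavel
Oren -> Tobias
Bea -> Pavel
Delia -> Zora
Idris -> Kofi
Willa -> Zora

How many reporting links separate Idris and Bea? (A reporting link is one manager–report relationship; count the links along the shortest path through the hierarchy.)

Idris is 2 levels below Zubin, and Bea is 2 levels below Zubin (their lowest common manager). The shortest path runs up from Idris to Zubin and back down to Bea: 2 + 2 = 4 links.

4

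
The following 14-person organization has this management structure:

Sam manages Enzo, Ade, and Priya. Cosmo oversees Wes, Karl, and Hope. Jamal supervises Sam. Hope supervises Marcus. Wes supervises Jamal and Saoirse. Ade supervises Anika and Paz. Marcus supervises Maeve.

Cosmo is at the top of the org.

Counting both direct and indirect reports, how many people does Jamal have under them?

Jamal directly manages Sam. Under Sam: Enzo, Ade, Paz, Anika, Priya (5). That's 6 in total.

6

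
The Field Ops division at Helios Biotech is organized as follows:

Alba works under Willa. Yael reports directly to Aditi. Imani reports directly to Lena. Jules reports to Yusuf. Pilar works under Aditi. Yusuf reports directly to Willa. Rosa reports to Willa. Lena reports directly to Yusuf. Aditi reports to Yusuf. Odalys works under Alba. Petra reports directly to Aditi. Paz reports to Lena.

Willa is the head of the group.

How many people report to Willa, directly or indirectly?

12

Willa directly manages Yusuf, Alba, Rosa. Under Yusuf: Aditi, Pilar, Petra, Yael, Lena, Paz, Imani, Jules (8). Under Alba: Odalys (1). Rosa has no reports. So Willa's organization is 3 direct reports plus everyone under them: 9 + 2 + 1 = 12.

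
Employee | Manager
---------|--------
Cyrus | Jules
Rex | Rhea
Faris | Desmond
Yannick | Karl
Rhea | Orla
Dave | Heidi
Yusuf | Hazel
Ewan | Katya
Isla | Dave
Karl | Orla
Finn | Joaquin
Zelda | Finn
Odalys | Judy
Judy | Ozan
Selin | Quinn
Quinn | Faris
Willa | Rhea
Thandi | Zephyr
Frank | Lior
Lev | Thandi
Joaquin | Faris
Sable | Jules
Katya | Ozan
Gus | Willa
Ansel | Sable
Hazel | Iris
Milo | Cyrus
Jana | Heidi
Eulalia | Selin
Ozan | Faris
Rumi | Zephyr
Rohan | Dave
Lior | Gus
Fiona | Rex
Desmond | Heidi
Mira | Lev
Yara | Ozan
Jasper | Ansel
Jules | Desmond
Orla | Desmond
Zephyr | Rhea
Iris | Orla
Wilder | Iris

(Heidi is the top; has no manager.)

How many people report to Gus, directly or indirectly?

Gus directly manages Lior. Under Lior: Frank (1). That's 2 in total.

2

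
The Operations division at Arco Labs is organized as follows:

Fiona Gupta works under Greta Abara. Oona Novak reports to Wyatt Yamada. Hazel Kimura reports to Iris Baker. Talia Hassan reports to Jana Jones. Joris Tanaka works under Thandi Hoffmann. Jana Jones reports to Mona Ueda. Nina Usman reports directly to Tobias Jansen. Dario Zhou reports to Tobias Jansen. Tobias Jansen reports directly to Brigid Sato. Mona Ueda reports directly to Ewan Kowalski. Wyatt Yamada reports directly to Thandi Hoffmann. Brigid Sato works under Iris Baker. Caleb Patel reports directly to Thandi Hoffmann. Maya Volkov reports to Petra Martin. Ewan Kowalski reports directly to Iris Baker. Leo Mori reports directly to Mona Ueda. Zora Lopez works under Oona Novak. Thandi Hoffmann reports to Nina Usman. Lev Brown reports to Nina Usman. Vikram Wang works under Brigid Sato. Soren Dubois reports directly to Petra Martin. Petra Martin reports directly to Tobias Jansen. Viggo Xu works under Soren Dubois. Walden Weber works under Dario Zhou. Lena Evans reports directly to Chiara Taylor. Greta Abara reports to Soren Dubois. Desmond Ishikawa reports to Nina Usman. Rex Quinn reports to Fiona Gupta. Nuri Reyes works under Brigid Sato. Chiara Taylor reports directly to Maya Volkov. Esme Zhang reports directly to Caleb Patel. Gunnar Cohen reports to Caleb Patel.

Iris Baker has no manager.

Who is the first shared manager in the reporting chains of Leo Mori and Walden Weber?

Iris Baker

Leo Mori's chain of managers is Mona Ueda, Ewan Kowalski, Iris Baker. Walden Weber's chain of managers is Dario Zhou, Tobias Jansen, Brigid Sato, Iris Baker. The first manager that appears in both chains is Iris Baker.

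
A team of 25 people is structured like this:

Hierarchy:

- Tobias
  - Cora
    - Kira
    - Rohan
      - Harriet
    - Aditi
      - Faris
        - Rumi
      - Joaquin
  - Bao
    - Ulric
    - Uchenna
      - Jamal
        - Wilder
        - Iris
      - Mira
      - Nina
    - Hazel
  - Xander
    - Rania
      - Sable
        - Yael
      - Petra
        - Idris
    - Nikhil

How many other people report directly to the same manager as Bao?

Bao reports to Tobias. Tobias's other direct reports are Cora, Xander — 2 peers.

2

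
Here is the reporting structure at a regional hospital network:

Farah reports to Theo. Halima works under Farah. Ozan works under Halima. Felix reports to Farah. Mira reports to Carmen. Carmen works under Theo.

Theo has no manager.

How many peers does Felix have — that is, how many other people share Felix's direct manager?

1

Felix reports to Farah. Farah's other direct reports are Halima — 1 peer.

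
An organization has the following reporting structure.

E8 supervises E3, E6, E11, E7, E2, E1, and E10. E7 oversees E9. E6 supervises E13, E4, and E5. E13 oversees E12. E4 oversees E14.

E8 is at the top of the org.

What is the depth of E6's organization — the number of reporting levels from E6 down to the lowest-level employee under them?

The longest chain under E6 runs E6 → E4 → E14, which is 2 levels below E6.

2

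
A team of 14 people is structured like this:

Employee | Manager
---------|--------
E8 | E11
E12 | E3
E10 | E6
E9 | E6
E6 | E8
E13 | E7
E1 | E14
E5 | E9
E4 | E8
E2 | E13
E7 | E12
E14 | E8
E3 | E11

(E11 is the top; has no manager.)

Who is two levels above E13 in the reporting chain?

E13 reports to E7, and E7 reports to E12. So E13's skip-level manager is E12.

E12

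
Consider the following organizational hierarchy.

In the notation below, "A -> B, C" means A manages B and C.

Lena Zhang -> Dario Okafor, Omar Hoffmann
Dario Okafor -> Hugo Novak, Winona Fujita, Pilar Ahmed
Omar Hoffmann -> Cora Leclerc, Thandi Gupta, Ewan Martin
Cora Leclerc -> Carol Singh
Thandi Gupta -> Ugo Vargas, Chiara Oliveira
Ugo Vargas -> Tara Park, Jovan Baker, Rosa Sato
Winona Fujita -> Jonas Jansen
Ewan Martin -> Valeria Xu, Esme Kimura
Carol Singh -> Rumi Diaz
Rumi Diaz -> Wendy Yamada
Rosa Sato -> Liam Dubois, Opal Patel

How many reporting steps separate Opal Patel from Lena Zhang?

Chain from Opal Patel up to Lena Zhang: Opal Patel → Rosa Sato → Ugo Vargas → Thandi Gupta → Omar Hoffmann → Lena Zhang. That is 5 steps up, so Opal Patel is 5 levels below Lena Zhang.

5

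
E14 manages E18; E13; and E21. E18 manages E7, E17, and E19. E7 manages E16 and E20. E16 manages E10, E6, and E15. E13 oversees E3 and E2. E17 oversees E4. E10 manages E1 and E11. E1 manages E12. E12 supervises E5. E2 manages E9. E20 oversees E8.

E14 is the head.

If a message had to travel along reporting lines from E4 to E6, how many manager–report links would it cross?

5

E4 is 2 levels below E18, and E6 is 3 levels below E18 (their lowest common manager). The shortest path runs up from E4 to E18 and back down to E6: 2 + 3 = 5 links.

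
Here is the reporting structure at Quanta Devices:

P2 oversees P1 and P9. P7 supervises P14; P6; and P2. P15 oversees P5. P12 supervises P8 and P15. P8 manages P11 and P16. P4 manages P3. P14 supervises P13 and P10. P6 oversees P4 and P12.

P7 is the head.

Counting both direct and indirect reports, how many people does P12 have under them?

P12 directly manages P8, P15. Under P8: P16, P11 (2). Under P15: P5 (1). So P12's organization is 2 direct reports plus everyone under them: 3 + 2 = 5.

5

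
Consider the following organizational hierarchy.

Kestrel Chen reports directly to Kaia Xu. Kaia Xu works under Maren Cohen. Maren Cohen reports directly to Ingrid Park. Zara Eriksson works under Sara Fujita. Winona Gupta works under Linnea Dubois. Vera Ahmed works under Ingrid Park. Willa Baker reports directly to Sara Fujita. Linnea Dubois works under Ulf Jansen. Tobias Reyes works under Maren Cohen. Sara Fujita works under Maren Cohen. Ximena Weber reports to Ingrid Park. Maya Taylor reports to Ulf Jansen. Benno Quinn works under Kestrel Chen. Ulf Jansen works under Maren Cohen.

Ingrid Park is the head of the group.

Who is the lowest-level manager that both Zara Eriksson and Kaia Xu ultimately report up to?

Zara Eriksson's chain of managers is Sara Fujita, Maren Cohen, Ingrid Park. Kaia Xu's chain of managers is Maren Cohen, Ingrid Park. The first manager that appears in both chains is Maren Cohen.

Maren Cohen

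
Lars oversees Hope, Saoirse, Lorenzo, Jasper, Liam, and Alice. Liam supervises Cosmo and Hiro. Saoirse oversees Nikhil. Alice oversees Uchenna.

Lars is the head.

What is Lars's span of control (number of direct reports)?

Lars directly manages Jasper, Hope, Liam, Lorenzo, Saoirse, Alice. That is 6 direct reports.

6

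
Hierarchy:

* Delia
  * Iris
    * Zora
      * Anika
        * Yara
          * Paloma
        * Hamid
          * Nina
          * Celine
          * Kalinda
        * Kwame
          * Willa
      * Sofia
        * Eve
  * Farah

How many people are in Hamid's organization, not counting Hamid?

3

Hamid directly manages Nina, Celine, Kalinda. Nina has no reports. Celine has no reports. Kalinda has no reports. So Hamid's organization is 3 direct reports plus everyone under them: 1 + 1 + 1 = 3.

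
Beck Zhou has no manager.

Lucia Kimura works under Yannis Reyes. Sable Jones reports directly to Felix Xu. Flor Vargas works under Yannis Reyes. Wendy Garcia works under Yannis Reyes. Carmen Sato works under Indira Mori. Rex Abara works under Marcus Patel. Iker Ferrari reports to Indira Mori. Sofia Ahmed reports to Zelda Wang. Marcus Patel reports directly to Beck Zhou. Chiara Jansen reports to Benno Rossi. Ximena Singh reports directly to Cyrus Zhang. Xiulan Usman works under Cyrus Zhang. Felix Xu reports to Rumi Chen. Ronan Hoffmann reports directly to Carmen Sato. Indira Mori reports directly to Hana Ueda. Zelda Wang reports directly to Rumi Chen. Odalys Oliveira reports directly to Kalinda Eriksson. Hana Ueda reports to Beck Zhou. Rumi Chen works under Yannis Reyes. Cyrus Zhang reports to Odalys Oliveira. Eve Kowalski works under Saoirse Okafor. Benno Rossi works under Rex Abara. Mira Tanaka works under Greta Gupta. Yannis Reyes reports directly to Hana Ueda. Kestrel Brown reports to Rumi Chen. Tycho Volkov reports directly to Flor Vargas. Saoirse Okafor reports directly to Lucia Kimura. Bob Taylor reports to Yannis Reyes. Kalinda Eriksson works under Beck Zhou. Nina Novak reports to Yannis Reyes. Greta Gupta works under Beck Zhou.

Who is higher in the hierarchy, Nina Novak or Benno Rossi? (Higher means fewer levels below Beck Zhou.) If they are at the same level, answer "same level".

same level

Both Nina Novak and Benno Rossi are 3 levels below Beck Zhou.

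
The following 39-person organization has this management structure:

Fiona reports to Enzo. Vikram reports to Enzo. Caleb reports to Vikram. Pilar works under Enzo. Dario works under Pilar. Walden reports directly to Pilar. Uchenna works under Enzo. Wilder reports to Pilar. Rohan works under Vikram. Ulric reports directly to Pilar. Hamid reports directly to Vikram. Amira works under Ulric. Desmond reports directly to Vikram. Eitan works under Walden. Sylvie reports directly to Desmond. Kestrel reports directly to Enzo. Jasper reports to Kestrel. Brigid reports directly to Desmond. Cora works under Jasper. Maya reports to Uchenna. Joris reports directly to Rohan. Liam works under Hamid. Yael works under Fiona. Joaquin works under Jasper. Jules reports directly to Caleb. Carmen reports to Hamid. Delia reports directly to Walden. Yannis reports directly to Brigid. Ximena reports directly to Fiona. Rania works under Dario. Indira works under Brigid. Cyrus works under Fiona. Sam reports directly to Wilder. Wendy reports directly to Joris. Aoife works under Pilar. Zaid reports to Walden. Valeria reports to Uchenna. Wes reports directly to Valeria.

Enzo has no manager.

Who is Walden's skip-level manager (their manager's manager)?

Enzo

Walden reports to Pilar, and Pilar reports to Enzo. So Walden's skip-level manager is Enzo.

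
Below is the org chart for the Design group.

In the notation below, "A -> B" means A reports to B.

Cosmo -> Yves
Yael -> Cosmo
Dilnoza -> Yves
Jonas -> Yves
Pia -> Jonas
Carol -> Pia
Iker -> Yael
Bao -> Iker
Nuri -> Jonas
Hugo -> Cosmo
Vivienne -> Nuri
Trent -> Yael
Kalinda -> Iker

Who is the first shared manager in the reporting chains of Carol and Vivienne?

Carol's chain of managers is Pia, Jonas, Yves. Vivienne's chain of managers is Nuri, Jonas, Yves. The first manager that appears in both chains is Jonas.

Jonas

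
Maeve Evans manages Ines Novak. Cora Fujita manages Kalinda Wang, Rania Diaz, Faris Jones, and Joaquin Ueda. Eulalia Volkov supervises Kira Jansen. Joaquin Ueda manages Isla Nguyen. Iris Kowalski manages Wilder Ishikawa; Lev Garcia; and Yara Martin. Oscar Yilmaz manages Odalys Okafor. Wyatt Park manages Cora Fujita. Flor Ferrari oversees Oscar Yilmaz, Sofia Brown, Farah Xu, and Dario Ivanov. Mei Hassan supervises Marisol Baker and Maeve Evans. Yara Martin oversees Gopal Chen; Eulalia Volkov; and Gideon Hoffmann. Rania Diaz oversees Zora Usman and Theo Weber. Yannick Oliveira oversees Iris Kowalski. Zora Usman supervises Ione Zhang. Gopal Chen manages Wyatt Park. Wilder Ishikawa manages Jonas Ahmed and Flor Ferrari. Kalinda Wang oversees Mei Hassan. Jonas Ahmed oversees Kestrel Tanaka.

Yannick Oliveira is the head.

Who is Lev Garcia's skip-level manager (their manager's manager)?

Lev Garcia reports to Iris Kowalski, and Iris Kowalski reports to Yannick Oliveira. So Lev Garcia's skip-level manager is Yannick Oliveira.

Yannick Oliveira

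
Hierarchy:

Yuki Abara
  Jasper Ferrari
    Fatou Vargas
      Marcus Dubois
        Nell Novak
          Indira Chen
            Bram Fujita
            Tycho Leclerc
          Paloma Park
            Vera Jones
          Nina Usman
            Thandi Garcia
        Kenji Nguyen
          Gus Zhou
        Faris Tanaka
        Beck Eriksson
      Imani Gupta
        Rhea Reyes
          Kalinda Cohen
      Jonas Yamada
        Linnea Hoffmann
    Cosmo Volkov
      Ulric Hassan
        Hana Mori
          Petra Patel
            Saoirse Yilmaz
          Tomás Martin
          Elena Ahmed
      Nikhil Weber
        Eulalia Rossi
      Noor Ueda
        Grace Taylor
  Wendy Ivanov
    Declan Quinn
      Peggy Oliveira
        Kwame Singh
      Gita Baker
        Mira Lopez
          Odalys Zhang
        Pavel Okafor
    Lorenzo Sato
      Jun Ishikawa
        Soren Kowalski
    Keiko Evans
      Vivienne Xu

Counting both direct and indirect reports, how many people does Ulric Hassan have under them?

Ulric Hassan directly manages Hana Mori. Under Hana Mori: Elena Ahmed, Tomás Martin, Petra Patel, Saoirse Yilmaz (4). That's 5 in total.

5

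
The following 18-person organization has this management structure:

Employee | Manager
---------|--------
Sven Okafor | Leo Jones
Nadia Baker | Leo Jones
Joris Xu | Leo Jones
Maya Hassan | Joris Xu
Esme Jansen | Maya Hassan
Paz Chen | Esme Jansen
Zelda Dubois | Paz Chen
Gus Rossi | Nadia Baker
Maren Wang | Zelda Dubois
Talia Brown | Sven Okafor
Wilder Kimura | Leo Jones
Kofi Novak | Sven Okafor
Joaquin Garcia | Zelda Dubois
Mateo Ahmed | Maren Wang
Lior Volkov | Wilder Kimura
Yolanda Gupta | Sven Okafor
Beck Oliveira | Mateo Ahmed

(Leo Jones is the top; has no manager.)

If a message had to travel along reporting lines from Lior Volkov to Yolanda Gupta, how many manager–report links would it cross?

4

Lior Volkov is 2 levels below Leo Jones, and Yolanda Gupta is 2 levels below Leo Jones (their lowest common manager). The shortest path runs up from Lior Volkov to Leo Jones and back down to Yolanda Gupta: 2 + 2 = 4 links.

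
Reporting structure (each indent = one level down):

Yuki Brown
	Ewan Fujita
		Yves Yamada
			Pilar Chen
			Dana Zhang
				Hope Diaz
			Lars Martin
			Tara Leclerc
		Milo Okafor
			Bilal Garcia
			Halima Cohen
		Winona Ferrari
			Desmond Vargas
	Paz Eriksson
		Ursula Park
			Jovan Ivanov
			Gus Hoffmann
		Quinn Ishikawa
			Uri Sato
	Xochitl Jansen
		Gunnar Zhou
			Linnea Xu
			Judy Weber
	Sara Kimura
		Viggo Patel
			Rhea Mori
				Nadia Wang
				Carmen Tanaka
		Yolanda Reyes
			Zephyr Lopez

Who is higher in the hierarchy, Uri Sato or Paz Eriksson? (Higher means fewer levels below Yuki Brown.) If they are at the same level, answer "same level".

Uri Sato is 3 levels below Yuki Brown; Paz Eriksson is 1. Paz Eriksson is higher.

Paz Eriksson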